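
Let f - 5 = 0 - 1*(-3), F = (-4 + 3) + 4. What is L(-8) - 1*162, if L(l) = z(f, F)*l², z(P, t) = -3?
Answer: -354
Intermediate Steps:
F = 3 (F = -1 + 4 = 3)
f = 8 (f = 5 + (0 - 1*(-3)) = 5 + (0 + 3) = 5 + 3 = 8)
L(l) = -3*l²
L(-8) - 1*162 = -3*(-8)² - 1*162 = -3*64 - 162 = -192 - 162 = -354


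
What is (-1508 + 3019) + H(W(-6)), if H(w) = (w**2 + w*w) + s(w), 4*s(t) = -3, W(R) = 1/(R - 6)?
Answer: 108739/72 ≈ 1510.3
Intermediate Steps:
W(R) = 1/(-6 + R)
s(t) = -3/4 (s(t) = (1/4)*(-3) = -3/4)
H(w) = -3/4 + 2*w**2 (H(w) = (w**2 + w*w) - 3/4 = (w**2 + w**2) - 3/4 = 2*w**2 - 3/4 = -3/4 + 2*w**2)
(-1508 + 3019) + H(W(-6)) = (-1508 + 3019) + (-3/4 + 2*(1/(-6 - 6))**2) = 1511 + (-3/4 + 2*(1/(-12))**2) = 1511 + (-3/4 + 2*(-1/12)**2) = 1511 + (-3/4 + 2*(1/144)) = 1511 + (-3/4 + 1/72) = 1511 - 53/72 = 108739/72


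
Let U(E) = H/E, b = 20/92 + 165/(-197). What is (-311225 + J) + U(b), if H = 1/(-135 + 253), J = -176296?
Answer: -161652217711/331580 ≈ -4.8752e+5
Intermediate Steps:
b = -2810/4531 (b = 20*(1/92) + 165*(-1/197) = 5/23 - 165/197 = -2810/4531 ≈ -0.62017)
H = 1/118 ≈ 0.0084746
U(E) = 1/(118*E)
(-311225 + J) + U(b) = (-311225 - 176296) + 1/(118*(-2810/4531)) = -487521 + (1/118)*(-4531/2810) = -487521 - 4531/331580 = -161652217711/331580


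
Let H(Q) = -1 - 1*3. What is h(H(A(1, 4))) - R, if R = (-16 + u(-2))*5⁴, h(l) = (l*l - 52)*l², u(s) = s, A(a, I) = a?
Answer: 10674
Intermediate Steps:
H(Q) = -4 (H(Q) = -1 - 3 = -4)
h(l) = l²*(-52 + l²) (h(l) = (l² - 52)*l² = (-52 + l²)*l² = l²*(-52 + l²))
R = -11250 (R = (-16 - 2)*5⁴ = -18*625 = -11250)
h(H(A(1, 4))) - R = (-4)²*(-52 + (-4)²) - 1*(-11250) = 16*(-52 + 16) + 11250 = 16*(-36) + 11250 = -576 + 11250 = 10674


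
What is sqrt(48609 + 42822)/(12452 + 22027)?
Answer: sqrt(10159)/11493 ≈ 0.0087699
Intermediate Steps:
sqrt(48609 + 42822)/(12452 + 22027) = sqrt(91431)/34479 = (3*sqrt(10159))*(1/34479) = sqrt(10159)/11493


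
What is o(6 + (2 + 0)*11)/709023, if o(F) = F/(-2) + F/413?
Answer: -274/13944119 ≈ -1.9650e-5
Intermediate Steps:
o(F) = -411*F/826 (o(F) = F*(-½) + F*(1/413) = -F/2 + F/413 = -411*F/826)
o(6 + (2 + 0)*11)/709023 = -411*(6 + (2 + 0)*11)/826/709023 = -411*(6 + 2*11)/826*(1/709023) = -411*(6 + 22)/826*(1/709023) = -411/826*28*(1/709023) = -822/59*1/709023 = -274/13944119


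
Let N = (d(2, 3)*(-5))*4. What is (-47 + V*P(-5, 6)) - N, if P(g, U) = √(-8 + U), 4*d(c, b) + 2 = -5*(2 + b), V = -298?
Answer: -182 - 298*I*√2 ≈ -182.0 - 421.44*I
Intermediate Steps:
d(c, b) = -3 - 5*b/4 (d(c, b) = -½ + (-5*(2 + b))/4 = -½ + (-10 - 5*b)/4 = -½ + (-5/2 - 5*b/4) = -3 - 5*b/4)
N = 135 (N = ((-3 - 5/4*3)*(-5))*4 = ((-3 - 15/4)*(-5))*4 = -27/4*(-5)*4 = (135/4)*4 = 135)
(-47 + V*P(-5, 6)) - N = (-47 - 298*√(-8 + 6)) - 1*135 = (-47 - 298*I*√2) - 135 = -182 - 298*I*√2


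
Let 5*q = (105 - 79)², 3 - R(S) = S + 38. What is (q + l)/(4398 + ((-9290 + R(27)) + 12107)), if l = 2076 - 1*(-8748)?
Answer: 54796/35765 ≈ 1.5321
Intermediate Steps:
R(S) = -35 - S (R(S) = 3 - (S + 38) = 3 - (38 + S) = 3 + (-38 - S) = -35 - S)
l = 10824 (l = 2076 + 8748 = 10824)
q = 676/5 (q = (105 - 79)²/5 = (⅕)*26² = (⅕)*676 = 676/5 ≈ 135.20)
(q + l)/(4398 + ((-9290 + R(27)) + 12107)) = (676/5 + 10824)/(4398 + ((-9290 + (-35 - 1*27)) + 12107)) = 54796/(5*(4398 + ((-9290 + (-35 - 27)) + 12107))) = 54796/(5*(4398 + ((-9290 - 62) + 12107))) = 54796/(5*(4398 + (-9352 + 12107))) = 54796/(5*(4398 + 2755)) = (54796/5)/7153 = (54796/5)*(1/7153) = 54796/35765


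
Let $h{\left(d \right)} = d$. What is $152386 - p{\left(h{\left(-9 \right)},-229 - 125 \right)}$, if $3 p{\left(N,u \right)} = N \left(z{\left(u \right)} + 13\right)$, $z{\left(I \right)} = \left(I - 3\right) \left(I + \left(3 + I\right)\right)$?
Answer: $907480$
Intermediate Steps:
$z{\left(I \right)} = \left(-3 + I\right) \left(3 + 2 I\right)$
$p{\left(N,u \right)} = \frac{N \left(4 - 3 u + 2 u^{2}\right)}{3}$ ($p{\left(N,u \right)} = \frac{N \left(\left(-9 - 3 u + 2 u^{2}\right) + 13\right)}{3} = \frac{N \left(4 - 3 u + 2 u^{2}\right)}{3}$)
$152386 - p{\left(h{\left(-9 \right)},-229 - 125 \right)} = 152386 - \frac{1}{3} \left(-9\right) \left(4 - 3 \left(-229 - 125\right) + 2 \left(-229 - 125\right)^{2}\right) = 152386 - \frac{1}{3} \left(-9\right) \left(4 - -1062 + 2 \left(-354\right)^{2}\right) = 152386 - \frac{1}{3} \left(-9\right) \left(4 + 1062 + 2 \cdot 125316\right) = 152386 - \frac{1}{3} \left(-9\right) \left(4 + 1062 + 250632\right) = 152386 - \frac{1}{3} \left(-9\right) 251698 = 152386 - -755094 = 152386 + 755094 = 907480$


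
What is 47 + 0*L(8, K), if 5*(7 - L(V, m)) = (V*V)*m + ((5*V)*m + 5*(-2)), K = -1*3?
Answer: 47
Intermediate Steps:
K = -3
L(V, m) = 9 - V*m - m*V²/5 (L(V, m) = 7 - ((V*V)*m + ((5*V)*m + 5*(-2)))/5 = 7 - (V²*m + (5*V*m - 10))/5 = 7 - (m*V² + (-10 + 5*V*m))/5 = 7 - (-10 + m*V² + 5*V*m)/5 = 7 + (2 - V*m - m*V²/5) = 9 - V*m - m*V²/5)
47 + 0*L(8, K) = 47 + 0*(9 - 1*8*(-3) - ⅕*(-3)*8²) = 47 + 0*(9 + 24 - ⅕*(-3)*64) = 47 + 0*(9 + 24 + 192/5) = 47 + 0*(357/5) = 47 + 0 = 47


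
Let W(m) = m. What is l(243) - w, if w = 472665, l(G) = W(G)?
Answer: -472422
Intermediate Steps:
l(G) = G
l(243) - w = 243 - 1*472665 = 243 - 472665 = -472422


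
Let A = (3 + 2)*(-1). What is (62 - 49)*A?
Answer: -65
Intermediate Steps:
A = -5 (A = 5*(-1) = -5)
(62 - 49)*A = (62 - 49)*(-5) = 13*(-5) = -65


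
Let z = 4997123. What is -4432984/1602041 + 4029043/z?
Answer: -15697474228269/8005595928043 ≈ -1.9608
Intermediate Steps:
-4432984/1602041 + 4029043/z = -4432984/1602041 + 4029043/4997123 = -15697474228269/8005595928043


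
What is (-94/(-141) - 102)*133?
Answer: -40432/3 ≈ -13477.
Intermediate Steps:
(-94/(-141) - 102)*133 = (-94*(-1/141) - 102)*133 = (⅔ - 102)*133 = -304/3*133 = -40432/3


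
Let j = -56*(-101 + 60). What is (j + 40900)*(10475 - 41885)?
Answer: -1356786360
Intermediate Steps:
j = 2296 (j = -56*(-41) = 2296)
(j + 40900)*(10475 - 41885) = (2296 + 40900)*(10475 - 41885) = 43196*(-31410) = -1356786360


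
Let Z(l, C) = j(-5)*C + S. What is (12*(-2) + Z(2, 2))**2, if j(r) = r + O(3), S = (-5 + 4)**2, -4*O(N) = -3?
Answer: 3969/4 ≈ 992.25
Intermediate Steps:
O(N) = 3/4 (O(N) = -1/4*(-3) = 3/4)
S = 1 (S = (-1)**2 = 1)
j(r) = 3/4 + r (j(r) = r + 3/4 = 3/4 + r)
Z(l, C) = 1 - 17*C/4 (Z(l, C) = (3/4 - 5)*C + 1 = -17*C/4 + 1 = 1 - 17*C/4)
(12*(-2) + Z(2, 2))**2 = (12*(-2) + (1 - 17/4*2))**2 = (-24 + (1 - 17/2))**2 = (-24 - 15/2)**2 = (-63/2)**2 = 3969/4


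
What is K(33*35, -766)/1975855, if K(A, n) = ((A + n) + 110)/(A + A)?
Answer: 499/4564225050 ≈ 1.0933e-7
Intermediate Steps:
K(A, n) = (110 + A + n)/(2*A) (K(A, n) = (110 + A + n)/((2*A)) = (110 + A + n)*(1/(2*A)) = (110 + A + n)/(2*A))
K(33*35, -766)/1975855 = ((110 + 33*35 - 766)/(2*((33*35))))/1975855 = ((½)*(110 + 1155 - 766)/1155)*(1/1975855) = ((½)*(1/1155)*499)*(1/1975855) = (499/2310)*(1/1975855) = 499/4564225050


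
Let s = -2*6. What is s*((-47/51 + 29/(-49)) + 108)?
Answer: -1064440/833 ≈ -1277.8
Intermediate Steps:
s = -12
s*((-47/51 + 29/(-49)) + 108) = -12*((-47/51 + 29/(-49)) + 108) = -12*((-47*1/51 + 29*(-1/49)) + 108) = -12*((-47/51 - 29/49) + 108) = -12*(-3782/2499 + 108) = -12*266110/2499 = -1064440/833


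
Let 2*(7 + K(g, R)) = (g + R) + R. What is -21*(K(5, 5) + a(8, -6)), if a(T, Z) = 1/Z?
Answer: -7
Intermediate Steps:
K(g, R) = -7 + R + g/2 (K(g, R) = -7 + ((g + R) + R)/2 = -7 + ((R + g) + R)/2 = -7 + (g + 2*R)/2 = -7 + (R + g/2) = -7 + R + g/2)
a(T, Z) = 1/Z
-21*(K(5, 5) + a(8, -6)) = -21*((-7 + 5 + (½)*5) + 1/(-6)) = -21*((-7 + 5 + 5/2) - ⅙) = -21*(½ - ⅙) = -21*⅓ = -7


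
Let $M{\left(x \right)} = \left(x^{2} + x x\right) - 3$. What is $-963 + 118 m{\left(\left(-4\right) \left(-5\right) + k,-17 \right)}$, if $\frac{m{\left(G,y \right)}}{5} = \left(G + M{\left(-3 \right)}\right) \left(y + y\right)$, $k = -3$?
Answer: $-642883$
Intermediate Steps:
$M{\left(x \right)} = -3 + 2 x^{2}$ ($M{\left(x \right)} = \left(x^{2} + x^{2}\right) - 3 = 2 x^{2} - 3 = -3 + 2 x^{2}$)
$m{\left(G,y \right)} = 10 y \left(15 + G\right)$ ($m{\left(G,y \right)} = 5 \left(G - \left(3 - 2 \left(-3\right)^{2}\right)\right) \left(y + y\right) = 5 \left(G + \left(-3 + 2 \cdot 9\right)\right) 2 y = 5 \left(G + \left(-3 + 18\right)\right) 2 y = 5 \left(G + 15\right) 2 y = 5 \left(15 + G\right) 2 y = 5 \cdot 2 y \left(15 + G\right) = 10 y \left(15 + G\right)$)
$-963 + 118 m{\left(\left(-4\right) \left(-5\right) + k,-17 \right)} = -963 + 118 \cdot 10 \left(-17\right) \left(15 - -17\right) = -963 + 118 \cdot 10 \left(-17\right) \left(15 + \left(20 - 3\right)\right) = -963 + 118 \cdot 10 \left(-17\right) \left(15 + 17\right) = -963 + 118 \cdot 10 \left(-17\right) 32 = -963 + 118 \left(-5440\right) = -963 - 641920 = -642883$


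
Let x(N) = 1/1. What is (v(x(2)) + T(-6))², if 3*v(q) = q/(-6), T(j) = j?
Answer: 11881/324 ≈ 36.670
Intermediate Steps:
x(N) = 1
v(q) = -q/18 (v(q) = (q/(-6))/3 = (q*(-⅙))/3 = (-q/6)/3 = -q/18)
(v(x(2)) + T(-6))² = (-1/18*1 - 6)² = (-1/18 - 6)² = (-109/18)² = 11881/324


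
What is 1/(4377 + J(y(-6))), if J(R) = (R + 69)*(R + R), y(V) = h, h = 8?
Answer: 1/5609 ≈ 0.00017828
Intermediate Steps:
y(V) = 8
J(R) = 2*R*(69 + R) (J(R) = (69 + R)*(2*R) = 2*R*(69 + R))
1/(4377 + J(y(-6))) = 1/(4377 + 2*8*(69 + 8)) = 1/(4377 + 2*8*77) = 1/(4377 + 1232) = 1/5609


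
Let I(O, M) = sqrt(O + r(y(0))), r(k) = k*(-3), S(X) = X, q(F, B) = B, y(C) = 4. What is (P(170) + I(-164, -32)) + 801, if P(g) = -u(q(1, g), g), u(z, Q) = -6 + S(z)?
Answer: 637 + 4*I*sqrt(11) ≈ 637.0 + 13.266*I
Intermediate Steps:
r(k) = -3*k
I(O, M) = sqrt(-12 + O) (I(O, M) = sqrt(O - 3*4) = sqrt(O - 12) = sqrt(-12 + O))
u(z, Q) = -6 + z
P(g) = 6 - g (P(g) = -(-6 + g) = 6 - g)
(P(170) + I(-164, -32)) + 801 = ((6 - 1*170) + sqrt(-12 - 164)) + 801 = ((6 - 170) + sqrt(-176)) + 801 = (-164 + 4*I*sqrt(11)) + 801 = 637 + 4*I*sqrt(11)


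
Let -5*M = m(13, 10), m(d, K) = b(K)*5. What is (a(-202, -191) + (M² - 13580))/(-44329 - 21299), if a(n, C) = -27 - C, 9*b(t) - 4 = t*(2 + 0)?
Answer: 30170/147663 ≈ 0.20432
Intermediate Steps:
b(t) = 4/9 + 2*t/9 (b(t) = 4/9 + (t*(2 + 0))/9 = 4/9 + (t*2)/9 = 4/9 + (2*t)/9 = 4/9 + 2*t/9)
m(d, K) = 20/9 + 10*K/9 (m(d, K) = (4/9 + 2*K/9)*5 = 20/9 + 10*K/9)
M = -8/3 (M = -(20/9 + (10/9)*10)/5 = -(20/9 + 100/9)/5 = -⅕*40/3 = -8/3 ≈ -2.6667)
(a(-202, -191) + (M² - 13580))/(-44329 - 21299) = ((-27 - 1*(-191)) + ((-8/3)² - 13580))/(-44329 - 21299) = ((-27 + 191) + (64/9 - 13580))/(-65628) = (164 - 122156/9)*(-1/65628) = -120680/9*(-1/65628) = 30170/147663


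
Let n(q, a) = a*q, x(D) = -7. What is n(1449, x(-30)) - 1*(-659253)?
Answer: 649110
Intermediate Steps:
n(1449, x(-30)) - 1*(-659253) = -7*1449 - 1*(-659253) = -10143 + 659253 = 649110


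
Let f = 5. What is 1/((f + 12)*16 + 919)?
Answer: 1/1191 ≈ 0.00083963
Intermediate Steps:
1/((f + 12)*16 + 919) = 1/((5 + 12)*16 + 919) = 1/(17*16 + 919) = 1/(272 + 919) = 1/1191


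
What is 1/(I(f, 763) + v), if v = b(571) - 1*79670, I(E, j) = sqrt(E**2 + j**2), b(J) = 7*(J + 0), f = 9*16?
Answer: -75673/5725800024 - sqrt(602905)/5725800024 ≈ -1.3352e-5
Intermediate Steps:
f = 144
b(J) = 7*J
v = -75673 (v = 7*571 - 1*79670 = 3997 - 79670 = -75673)
1/(I(f, 763) + v) = 1/(sqrt(144**2 + 763**2) - 75673) = 1/(sqrt(20736 + 582169) - 75673) = 1/(sqrt(602905) - 75673) = 1/(-75673 + sqrt(602905))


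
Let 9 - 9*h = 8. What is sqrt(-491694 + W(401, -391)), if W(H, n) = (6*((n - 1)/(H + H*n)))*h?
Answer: I*sqrt(3006442313926870)/78195 ≈ 701.21*I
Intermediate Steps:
h = 1/9 (h = 1 - 1/9*8 = 1 - 8/9 = 1/9 ≈ 0.11111)
W(H, n) = 2*(-1 + n)/(3*(H + H*n)) (W(H, n) = (6*((n - 1)/(H + H*n)))*(1/9) = (6*((-1 + n)/(H + H*n)))*(1/9) = (6*(-1 + n)/(H + H*n))*(1/9) = 2*(-1 + n)/(3*(H + H*n)))
sqrt(-491694 + W(401, -391)) = sqrt(-491694 + (2/3)*(-1 - 391)/(401*(1 - 391))) = sqrt(-491694 + (2/3)*(1/401)*(-392)/(-390)) = sqrt(-491694 + (2/3)*(1/401)*(-1/390)*(-392)) = sqrt(-491694 + 392/234585) = sqrt(-115344036598/234585) = I*sqrt(3006442313926870)/78195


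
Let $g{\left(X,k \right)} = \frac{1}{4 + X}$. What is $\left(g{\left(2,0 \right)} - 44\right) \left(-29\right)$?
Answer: $\frac{7627}{6} \approx 1271.2$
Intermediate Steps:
$\left(g{\left(2,0 \right)} - 44\right) \left(-29\right) = \left(\frac{1}{4 + 2} - 44\right) \left(-29\right) = \left(\frac{1}{6} - 44\right) \left(-29\right) = \left(- \frac{263}{6}\right) \left(-29\right) = \frac{7627}{6}$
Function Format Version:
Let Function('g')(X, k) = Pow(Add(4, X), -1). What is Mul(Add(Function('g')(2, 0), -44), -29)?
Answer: Rational(7627, 6) ≈ 1271.2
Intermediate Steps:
Mul(Add(Function('g')(2, 0), -44), -29) = Mul(Add(Pow(Add(4, 2), -1), -44), -29) = Mul(Add(Pow(6, -1), -44), -29) = Mul(Add(Rational(1, 6), -44), -29) = Mul(Rational(-263, 6), -29) = Rational(7627, 6)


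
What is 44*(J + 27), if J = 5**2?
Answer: 2288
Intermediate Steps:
J = 25
44*(J + 27) = 44*(25 + 27) = 44*52 = 2288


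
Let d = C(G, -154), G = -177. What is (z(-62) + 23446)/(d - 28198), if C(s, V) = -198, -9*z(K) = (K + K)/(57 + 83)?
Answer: -7385521/8944740 ≈ -0.82568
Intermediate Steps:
z(K) = -K/630 (z(K) = -(K + K)/(9*(57 + 83)) = -2*K/(9*140) = -K/630)
d = -198
(z(-62) + 23446)/(d - 28198) = (-1/630*(-62) + 23446)/(-198 - 28198) = (31/315 + 23446)/(-28396) = (7385521/315)*(-1/28396) = -7385521/8944740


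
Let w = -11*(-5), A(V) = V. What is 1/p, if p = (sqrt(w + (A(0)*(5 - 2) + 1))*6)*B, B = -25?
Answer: -sqrt(14)/4200 ≈ -0.00089087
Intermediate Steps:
w = 55
p = -300*sqrt(14) (p = (sqrt(55 + (0*(5 - 2) + 1))*6)*(-25) = (sqrt(55 + (0*3 + 1))*6)*(-25) = (sqrt(55 + (0 + 1))*6)*(-25) = (sqrt(55 + 1)*6)*(-25) = (sqrt(56)*6)*(-25) = ((2*sqrt(14))*6)*(-25) = (12*sqrt(14))*(-25) = -300*sqrt(14) ≈ -1122.5)
1/p = 1/(-300*sqrt(14)) = -sqrt(14)/4200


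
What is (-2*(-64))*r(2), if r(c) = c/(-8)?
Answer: -32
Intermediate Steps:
r(c) = -c/8 (r(c) = c*(-⅛) = -c/8)
(-2*(-64))*r(2) = (-2*(-64))*(-⅛*2) = 128*(-¼) = -32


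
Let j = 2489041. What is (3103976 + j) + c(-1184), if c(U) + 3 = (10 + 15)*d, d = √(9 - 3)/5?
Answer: 5593014 + 5*√6 ≈ 5.5930e+6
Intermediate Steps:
d = √6/5 (d = √6*(⅕) = √6/5 ≈ 0.48990)
c(U) = -3 + 5*√6 (c(U) = -3 + (10 + 15)*(√6/5) = -3 + 25*(√6/5) = -3 + 5*√6)
(3103976 + j) + c(-1184) = (3103976 + 2489041) + (-3 + 5*√6) = 5593017 + (-3 + 5*√6) = 5593014 + 5*√6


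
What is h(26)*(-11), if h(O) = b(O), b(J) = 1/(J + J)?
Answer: -11/52 ≈ -0.21154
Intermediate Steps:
b(J) = 1/(2*J)
h(O) = 1/(2*O)
h(26)*(-11) = ((½)/26)*(-11) = ((½)*(1/26))*(-11) = (1/52)*(-11) = -11/52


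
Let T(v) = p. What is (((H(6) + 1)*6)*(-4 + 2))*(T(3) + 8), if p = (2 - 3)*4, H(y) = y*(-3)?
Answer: 816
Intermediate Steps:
H(y) = -3*y
p = -4 (p = -1*4 = -4)
T(v) = -4
(((H(6) + 1)*6)*(-4 + 2))*(T(3) + 8) = (((-3*6 + 1)*6)*(-4 + 2))*(-4 + 8) = (((-18 + 1)*6)*(-2))*4 = (-17*6*(-2))*4 = -102*(-2)*4 = 204*4 = 816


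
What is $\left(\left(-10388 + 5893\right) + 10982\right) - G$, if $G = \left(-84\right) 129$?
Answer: $17323$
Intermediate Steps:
$G = -10836$
$\left(\left(-10388 + 5893\right) + 10982\right) - G = \left(\left(-10388 + 5893\right) + 10982\right) - -10836 = \left(-4495 + 10982\right) + 10836 = 6487 + 10836 = 17323$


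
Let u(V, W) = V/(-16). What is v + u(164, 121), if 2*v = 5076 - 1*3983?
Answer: 2145/4 ≈ 536.25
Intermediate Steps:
v = 1093/2 (v = (5076 - 1*3983)/2 = (5076 - 3983)/2 = (1/2)*1093 = 1093/2 ≈ 546.50)
u(V, W) = -V/16 (u(V, W) = V*(-1/16) = -V/16)
v + u(164, 121) = 1093/2 - 1/16*164 = 1093/2 - 41/4 = 2145/4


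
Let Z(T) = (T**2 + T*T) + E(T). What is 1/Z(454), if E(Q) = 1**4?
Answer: 1/412233 ≈ 2.4258e-6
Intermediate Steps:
E(Q) = 1
Z(T) = 1 + 2*T**2 (Z(T) = (T**2 + T*T) + 1 = (T**2 + T**2) + 1 = 2*T**2 + 1 = 1 + 2*T**2)
1/Z(454) = 1/(1 + 2*454**2) = 1/(1 + 2*206116) = 1/(1 + 412232) = 1/412233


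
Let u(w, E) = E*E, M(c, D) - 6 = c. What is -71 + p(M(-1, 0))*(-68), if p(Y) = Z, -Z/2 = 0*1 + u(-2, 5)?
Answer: 3329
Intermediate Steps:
M(c, D) = 6 + c
u(w, E) = E²
Z = -50 (Z = -2*(0*1 + 5²) = -2*(0 + 25) = -2*25 = -50)
p(Y) = -50
-71 + p(M(-1, 0))*(-68) = -71 - 50*(-68) = -71 + 3400 = 3329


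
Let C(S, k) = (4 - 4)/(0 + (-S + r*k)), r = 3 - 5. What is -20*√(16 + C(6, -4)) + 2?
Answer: -78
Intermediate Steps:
r = -2
C(S, k) = 0 (C(S, k) = (4 - 4)/(0 + (-S - 2*k)) = 0/(-S - 2*k) = 0)
-20*√(16 + C(6, -4)) + 2 = -20*√(16 + 0) + 2 = -20*√16 + 2 = -20*4 + 2 = -80 + 2 = -78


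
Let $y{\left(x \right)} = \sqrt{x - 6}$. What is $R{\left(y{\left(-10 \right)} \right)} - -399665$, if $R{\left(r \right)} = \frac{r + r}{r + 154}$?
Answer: $\frac{2371212453}{5933} + \frac{308 i}{5933} \approx 3.9967 \cdot 10^{5} + 0.051913 i$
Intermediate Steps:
$y{\left(x \right)} = \sqrt{-6 + x}$
$R{\left(r \right)} = \frac{2 r}{154 + r}$
$R{\left(y{\left(-10 \right)} \right)} - -399665 = \frac{2 \sqrt{-6 - 10}}{154 + \sqrt{-6 - 10}} - -399665 = \frac{2 \sqrt{-16}}{154 + \sqrt{-16}} + 399665 = \frac{2 \cdot 4 i}{154 + 4 i} + 399665 = 2 \cdot 4 i \frac{154 - 4 i}{23732} + 399665 = \frac{2 i \left(154 - 4 i\right)}{5933} + 399665 = 399665 + \frac{2 i \left(154 - 4 i\right)}{5933}$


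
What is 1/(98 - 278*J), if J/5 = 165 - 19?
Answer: -1/202842 ≈ -4.9299e-6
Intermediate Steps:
J = 730 (J = 5*(165 - 19) = 5*146 = 730)
1/(98 - 278*J) = 1/(98 - 278*730) = 1/(98 - 202940) = 1/(-202842) = -1/202842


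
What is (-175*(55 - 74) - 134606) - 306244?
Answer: -437525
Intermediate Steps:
(-175*(55 - 74) - 134606) - 306244 = (-175*(-19) - 134606) - 306244 = (3325 - 134606) - 306244 = -131281 - 306244 = -437525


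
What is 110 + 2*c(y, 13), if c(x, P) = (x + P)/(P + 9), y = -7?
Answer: 1216/11 ≈ 110.55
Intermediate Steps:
c(x, P) = (P + x)/(9 + P)
110 + 2*c(y, 13) = 110 + 2*((13 - 7)/(9 + 13)) = 110 + 2*(6/22) = 110 + 2*((1/22)*6) = 110 + 2*(3/11) = 110 + 6/11 = 1216/11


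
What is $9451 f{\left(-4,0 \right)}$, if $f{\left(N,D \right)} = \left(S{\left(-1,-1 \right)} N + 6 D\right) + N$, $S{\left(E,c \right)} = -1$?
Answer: $0$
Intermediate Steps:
$f{\left(N,D \right)} = 6 D$ ($f{\left(N,D \right)} = \left(- N + 6 D\right) + N = 6 D$)
$9451 f{\left(-4,0 \right)} = 9451 \cdot 6 \cdot 0 = 9451 \cdot 0 = 0$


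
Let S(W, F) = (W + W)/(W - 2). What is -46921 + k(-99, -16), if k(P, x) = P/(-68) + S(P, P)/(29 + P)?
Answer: -11278526747/240380 ≈ -46920.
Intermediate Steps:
S(W, F) = 2*W/(-2 + W) (S(W, F) = (2*W)/(-2 + W) = 2*W/(-2 + W))
k(P, x) = -P/68 + 2*P/((-2 + P)*(29 + P)) (k(P, x) = P/(-68) + (2*P/(-2 + P))/(29 + P) = P*(-1/68) + 2*P/((-2 + P)*(29 + P)) = -P/68 + 2*P/((-2 + P)*(29 + P)))
-46921 + k(-99, -16) = -46921 + (1/68)*(-99)*(136 - (-2 - 99)*(29 - 99))/(-2 - 99*(29 - 99)) = -46921 + (1/68)*(-99)*(136 - 1*(-101)*(-70))/(-101*(-70)) = -46921 + (1/68)*(-99)*(-1/101)*(-1/70)*(136 - 7070) = -46921 + (1/68)*(-99)*(-1/101)*(-1/70)*(-6934) = -46921 + 343233/240380 = -11278526747/240380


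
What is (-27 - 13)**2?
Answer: 1600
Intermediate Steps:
(-27 - 13)**2 = (-40)**2 = 1600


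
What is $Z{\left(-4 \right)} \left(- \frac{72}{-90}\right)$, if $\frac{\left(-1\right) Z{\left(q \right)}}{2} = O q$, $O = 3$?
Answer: $\frac{96}{5} \approx 19.2$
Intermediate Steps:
$Z{\left(q \right)} = - 6 q$ ($Z{\left(q \right)} = - 2 \cdot 3 q = - 6 q$)
$Z{\left(-4 \right)} \left(- \frac{72}{-90}\right) = \left(-6\right) \left(-4\right) \left(- \frac{72}{-90}\right) = 24 \left(\left(-72\right) \left(- \frac{1}{90}\right)\right) = 24 \cdot \frac{4}{5} = \frac{96}{5}$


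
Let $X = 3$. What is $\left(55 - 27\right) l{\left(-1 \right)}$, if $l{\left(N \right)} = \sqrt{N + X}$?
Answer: $28 \sqrt{2} \approx 39.598$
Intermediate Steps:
$l{\left(N \right)} = \sqrt{3 + N}$ ($l{\left(N \right)} = \sqrt{N + 3} = \sqrt{3 + N}$)
$\left(55 - 27\right) l{\left(-1 \right)} = \left(55 - 27\right) \sqrt{3 - 1} = 28 \sqrt{2}$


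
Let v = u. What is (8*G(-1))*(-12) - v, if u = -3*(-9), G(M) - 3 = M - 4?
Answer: 165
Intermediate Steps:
G(M) = -1 + M (G(M) = 3 + (M - 4) = 3 + (-4 + M) = -1 + M)
u = 27
v = 27
(8*G(-1))*(-12) - v = (8*(-1 - 1))*(-12) - 1*27 = (8*(-2))*(-12) - 27 = -16*(-12) - 27 = 192 - 27 = 165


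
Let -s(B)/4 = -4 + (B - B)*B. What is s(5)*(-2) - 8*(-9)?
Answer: 40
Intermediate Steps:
s(B) = 16 (s(B) = -4*(-4 + (B - B)*B) = -4*(-4 + 0*B) = -4*(-4 + 0) = -4*(-4) = 16)
s(5)*(-2) - 8*(-9) = 16*(-2) - 8*(-9) = -32 + 72 = 40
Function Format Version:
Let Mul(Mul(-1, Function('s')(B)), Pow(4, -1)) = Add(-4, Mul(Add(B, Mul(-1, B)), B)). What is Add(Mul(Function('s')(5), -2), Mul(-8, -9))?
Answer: 40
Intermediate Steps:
Function('s')(B) = 16 (Function('s')(B) = Mul(-4, Add(-4, Mul(Add(B, Mul(-1, B)), B))) = Mul(-4, Add(-4, Mul(0, B))) = Mul(-4, Add(-4, 0)) = Mul(-4, -4) = 16)
Add(Mul(Function('s')(5), -2), Mul(-8, -9)) = Add(Mul(16, -2), Mul(-8, -9)) = Add(-32, 72) = 40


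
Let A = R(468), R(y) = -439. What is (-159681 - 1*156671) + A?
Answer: -316791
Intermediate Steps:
A = -439
(-159681 - 1*156671) + A = (-159681 - 1*156671) - 439 = (-159681 - 156671) - 439 = -316352 - 439 = -316791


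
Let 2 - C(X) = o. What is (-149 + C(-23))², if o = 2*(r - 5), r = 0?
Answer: 18769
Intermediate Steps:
o = -10 (o = 2*(0 - 5) = 2*(-5) = -10)
C(X) = 12 (C(X) = 2 - 1*(-10) = 2 + 10 = 12)
(-149 + C(-23))² = (-149 + 12)² = (-137)² = 18769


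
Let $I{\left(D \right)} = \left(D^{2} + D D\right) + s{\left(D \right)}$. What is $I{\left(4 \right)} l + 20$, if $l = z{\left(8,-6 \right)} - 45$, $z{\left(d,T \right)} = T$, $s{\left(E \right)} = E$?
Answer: $-1816$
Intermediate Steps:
$l = -51$ ($l = -6 - 45 = -51$)
$I{\left(D \right)} = D + 2 D^{2}$ ($I{\left(D \right)} = \left(D^{2} + D D\right) + D = \left(D^{2} + D^{2}\right) + D = 2 D^{2} + D = D + 2 D^{2}$)
$I{\left(4 \right)} l + 20 = 4 \left(1 + 2 \cdot 4\right) \left(-51\right) + 20 = 4 \left(1 + 8\right) \left(-51\right) + 20 = 4 \cdot 9 \left(-51\right) + 20 = 36 \left(-51\right) + 20 = -1836 + 20 = -1816$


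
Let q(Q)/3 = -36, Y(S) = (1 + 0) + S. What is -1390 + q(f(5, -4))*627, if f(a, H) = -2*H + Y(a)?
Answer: -69106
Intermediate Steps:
Y(S) = 1 + S
f(a, H) = 1 + a - 2*H (f(a, H) = -2*H + (1 + a) = 1 + a - 2*H)
q(Q) = -108 (q(Q) = 3*(-36) = -108)
-1390 + q(f(5, -4))*627 = -1390 - 108*627 = -1390 - 67716 = -69106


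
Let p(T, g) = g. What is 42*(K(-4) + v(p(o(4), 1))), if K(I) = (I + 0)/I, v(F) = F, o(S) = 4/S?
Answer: 84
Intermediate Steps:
K(I) = 1 (K(I) = I/I = 1)
42*(K(-4) + v(p(o(4), 1))) = 42*(1 + 1) = 42*2 = 84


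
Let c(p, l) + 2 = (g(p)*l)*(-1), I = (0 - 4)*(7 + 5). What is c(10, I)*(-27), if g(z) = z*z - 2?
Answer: -126954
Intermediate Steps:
g(z) = -2 + z² (g(z) = z² - 2 = -2 + z²)
I = -48 (I = -4*12 = -48)
c(p, l) = -2 - l*(-2 + p²) (c(p, l) = -2 + ((-2 + p²)*l)*(-1) = -2 + (l*(-2 + p²))*(-1) = -2 - l*(-2 + p²))
c(10, I)*(-27) = (-2 - 1*(-48)*(-2 + 10²))*(-27) = (-2 - 1*(-48)*(-2 + 100))*(-27) = (-2 - 1*(-48)*98)*(-27) = (-2 + 4704)*(-27) = 4702*(-27) = -126954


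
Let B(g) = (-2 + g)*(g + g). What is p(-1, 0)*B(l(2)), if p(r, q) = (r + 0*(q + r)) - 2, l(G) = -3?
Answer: -90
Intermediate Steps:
B(g) = 2*g*(-2 + g) (B(g) = (-2 + g)*(2*g) = 2*g*(-2 + g))
p(r, q) = -2 + r (p(r, q) = (r + 0) - 2 = r - 2 = -2 + r)
p(-1, 0)*B(l(2)) = (-2 - 1)*(2*(-3)*(-2 - 3)) = -6*(-3)*(-5) = -3*30 = -90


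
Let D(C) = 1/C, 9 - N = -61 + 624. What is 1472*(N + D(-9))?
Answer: -7340864/9 ≈ -8.1565e+5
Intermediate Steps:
N = -554 (N = 9 - (-61 + 624) = 9 - 1*563 = 9 - 563 = -554)
1472*(N + D(-9)) = 1472*(-554 + 1/(-9)) = 1472*(-554 - ⅑) = 1472*(-4987/9) = -7340864/9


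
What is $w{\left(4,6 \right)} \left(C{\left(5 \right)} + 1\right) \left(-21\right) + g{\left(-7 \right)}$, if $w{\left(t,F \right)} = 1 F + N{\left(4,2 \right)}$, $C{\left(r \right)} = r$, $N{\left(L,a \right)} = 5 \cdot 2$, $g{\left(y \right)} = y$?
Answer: $-2023$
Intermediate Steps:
$N{\left(L,a \right)} = 10$
$w{\left(t,F \right)} = 10 + F$ ($w{\left(t,F \right)} = 1 F + 10 = F + 10 = 10 + F$)
$w{\left(4,6 \right)} \left(C{\left(5 \right)} + 1\right) \left(-21\right) + g{\left(-7 \right)} = \left(10 + 6\right) \left(5 + 1\right) \left(-21\right) - 7 = 16 \cdot 6 \left(-21\right) - 7 = 96 \left(-21\right) - 7 = -2016 - 7 = -2023$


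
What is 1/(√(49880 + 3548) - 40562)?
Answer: -20281/822611208 - 19*√37/822611208 ≈ -2.4795e-5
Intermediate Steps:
1/(√(49880 + 3548) - 40562) = 1/(√53428 - 40562) = 1/(38*√37 - 40562) = 1/(-40562 + 38*√37)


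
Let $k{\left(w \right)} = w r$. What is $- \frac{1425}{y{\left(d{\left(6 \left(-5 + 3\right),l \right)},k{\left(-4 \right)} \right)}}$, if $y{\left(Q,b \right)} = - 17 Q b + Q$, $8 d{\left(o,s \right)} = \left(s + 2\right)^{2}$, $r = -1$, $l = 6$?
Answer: $\frac{1425}{536} \approx 2.6586$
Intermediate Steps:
$d{\left(o,s \right)} = \frac{\left(2 + s\right)^{2}}{8}$ ($d{\left(o,s \right)} = \frac{\left(s + 2\right)^{2}}{8} = \frac{\left(2 + s\right)^{2}}{8}$)
$k{\left(w \right)} = - w$ ($k{\left(w \right)} = w \left(-1\right) = - w$)
$y{\left(Q,b \right)} = Q - 17 Q b$ ($y{\left(Q,b \right)} = - 17 Q b + Q = Q - 17 Q b$)
$- \frac{1425}{y{\left(d{\left(6 \left(-5 + 3\right),l \right)},k{\left(-4 \right)} \right)}} = - \frac{1425}{\frac{\left(2 + 6\right)^{2}}{8} \left(1 - 17 \left(\left(-1\right) \left(-4\right)\right)\right)} = - \frac{1425}{\frac{8^{2}}{8} \left(1 - 68\right)} = - \frac{1425}{\frac{1}{8} \cdot 64 \left(1 - 68\right)} = - \frac{1425}{8 \left(-67\right)} = - \frac{1425}{-536} = \left(-1425\right) \left(- \frac{1}{536}\right) = \frac{1425}{536}$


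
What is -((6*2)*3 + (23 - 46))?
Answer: -13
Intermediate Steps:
-((6*2)*3 + (23 - 46)) = -(12*3 - 23) = -(36 - 23) = -1*13 = -13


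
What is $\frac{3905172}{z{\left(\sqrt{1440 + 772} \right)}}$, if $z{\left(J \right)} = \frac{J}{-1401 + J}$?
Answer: $3905172 - \frac{2735572986 \sqrt{553}}{553} \approx -1.1242 \cdot 10^{8}$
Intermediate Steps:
$\frac{3905172}{z{\left(\sqrt{1440 + 772} \right)}} = \frac{3905172}{\sqrt{1440 + 772} \frac{1}{-1401 + \sqrt{1440 + 772}}} = \frac{3905172}{\sqrt{2212} \frac{1}{-1401 + \sqrt{2212}}} = \frac{3905172}{2 \sqrt{553} \frac{1}{-1401 + 2 \sqrt{553}}} = 3905172 \frac{\sqrt{553} \left(-1401 + 2 \sqrt{553}\right)}{1106} = \frac{1952586 \sqrt{553} \left(-1401 + 2 \sqrt{553}\right)}{553}$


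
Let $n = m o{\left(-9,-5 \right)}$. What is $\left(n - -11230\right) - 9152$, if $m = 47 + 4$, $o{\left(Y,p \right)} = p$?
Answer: $1823$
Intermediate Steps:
$m = 51$
$n = -255$ ($n = 51 \left(-5\right) = -255$)
$\left(n - -11230\right) - 9152 = \left(-255 - -11230\right) - 9152 = \left(-255 + 11230\right) - 9152 = 10975 - 9152 = 1823$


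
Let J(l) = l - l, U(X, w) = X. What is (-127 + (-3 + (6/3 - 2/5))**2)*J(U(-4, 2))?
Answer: 0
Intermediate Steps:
J(l) = 0
(-127 + (-3 + (6/3 - 2/5))**2)*J(U(-4, 2)) = (-127 + (-3 + (6/3 - 2/5))**2)*0 = (-127 + (-3 + (6*(1/3) - 2*1/5))**2)*0 = (-127 + (-3 + (2 - 2/5))**2)*0 = (-127 + (-3 + 8/5)**2)*0 = (-127 + (-7/5)**2)*0 = (-127 + 49/25)*0 = -3126/25*0 = 0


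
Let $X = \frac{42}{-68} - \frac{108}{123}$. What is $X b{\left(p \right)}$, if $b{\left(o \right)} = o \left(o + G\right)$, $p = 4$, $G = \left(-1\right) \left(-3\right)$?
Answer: $- \frac{29190}{697} \approx -41.879$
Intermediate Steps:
$G = 3$
$X = - \frac{2085}{1394}$ ($X = 42 \left(- \frac{1}{68}\right) - \frac{36}{41} = - \frac{21}{34} - \frac{36}{41} = - \frac{2085}{1394} \approx -1.4957$)
$b{\left(o \right)} = o \left(3 + o\right)$ ($b{\left(o \right)} = o \left(o + 3\right) = o \left(3 + o\right)$)
$X b{\left(p \right)} = - \frac{2085 \cdot 4 \left(3 + 4\right)}{1394} = - \frac{2085 \cdot 4 \cdot 7}{1394} = \left(- \frac{2085}{1394}\right) 28 = - \frac{29190}{697}$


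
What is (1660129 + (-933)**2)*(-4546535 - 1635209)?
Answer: -15643632637792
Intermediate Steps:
(1660129 + (-933)**2)*(-4546535 - 1635209) = (1660129 + 870489)*(-6181744) = 2530618*(-6181744) = -15643632637792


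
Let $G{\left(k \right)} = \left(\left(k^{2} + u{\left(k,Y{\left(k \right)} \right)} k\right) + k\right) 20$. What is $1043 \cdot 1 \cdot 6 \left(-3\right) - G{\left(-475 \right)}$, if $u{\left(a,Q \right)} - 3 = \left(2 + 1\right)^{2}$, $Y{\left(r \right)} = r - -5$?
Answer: $-4407774$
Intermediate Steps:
$Y{\left(r \right)} = 5 + r$ ($Y{\left(r \right)} = r + 5 = 5 + r$)
$u{\left(a,Q \right)} = 12$ ($u{\left(a,Q \right)} = 3 + \left(2 + 1\right)^{2} = 3 + 3^{2} = 3 + 9 = 12$)
$G{\left(k \right)} = 20 k^{2} + 260 k$ ($G{\left(k \right)} = \left(\left(k^{2} + 12 k\right) + k\right) 20 = \left(k^{2} + 13 k\right) 20 = 20 k^{2} + 260 k$)
$1043 \cdot 1 \cdot 6 \left(-3\right) - G{\left(-475 \right)} = 1043 \cdot 1 \cdot 6 \left(-3\right) - 20 \left(-475\right) \left(13 - 475\right) = 1043 \cdot 6 \left(-3\right) - 20 \left(-475\right) \left(-462\right) = 1043 \left(-18\right) - 4389000 = -18774 - 4389000 = -4407774$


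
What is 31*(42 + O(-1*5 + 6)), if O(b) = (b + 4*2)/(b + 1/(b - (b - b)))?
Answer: 2883/2 ≈ 1441.5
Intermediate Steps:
O(b) = (8 + b)/(b + 1/b) (O(b) = (b + 8)/(b + 1/(b - 1*0)) = (8 + b)/(b + 1/(b + 0)) = (8 + b)/(b + 1/b))
31*(42 + O(-1*5 + 6)) = 31*(42 + (-1*5 + 6)*(8 + (-1*5 + 6))/(1 + (-1*5 + 6)²)) = 31*(42 + (-5 + 6)*(8 + (-5 + 6))/(1 + (-5 + 6)²)) = 31*(42 + 1*(8 + 1)/(1 + 1²)) = 31*(42 + 1*9/(1 + 1)) = 31*(42 + 1*9/2) = 31*(42 + 1*(½)*9) = 31*(42 + 9/2) = 31*(93/2) = 2883/2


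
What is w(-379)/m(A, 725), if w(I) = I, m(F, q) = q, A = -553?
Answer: -379/725 ≈ -0.52276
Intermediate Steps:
w(-379)/m(A, 725) = -379/725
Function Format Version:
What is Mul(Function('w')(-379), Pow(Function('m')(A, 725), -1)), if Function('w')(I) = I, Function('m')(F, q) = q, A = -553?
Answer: Rational(-379, 725) ≈ -0.52276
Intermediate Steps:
Mul(Function('w')(-379), Pow(Function('m')(A, 725), -1)) = Mul(-379, Pow(725, -1)) = Mul(-379, Rational(1, 725)) = Rational(-379, 725)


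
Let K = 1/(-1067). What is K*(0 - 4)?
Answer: 4/1067 ≈ 0.0037488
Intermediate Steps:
K = -1/1067 ≈ -0.00093721
K*(0 - 4) = -(0 - 4)/1067 = -1/1067*(-4) = 4/1067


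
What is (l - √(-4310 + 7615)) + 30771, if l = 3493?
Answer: 34264 - √3305 ≈ 34207.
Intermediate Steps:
(l - √(-4310 + 7615)) + 30771 = (3493 - √(-4310 + 7615)) + 30771 = (3493 - √3305) + 30771 = 34264 - √3305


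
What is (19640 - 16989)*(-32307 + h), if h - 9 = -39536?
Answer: -190431934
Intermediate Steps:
h = -39527 (h = 9 - 39536 = -39527)
(19640 - 16989)*(-32307 + h) = (19640 - 16989)*(-32307 - 39527) = 2651*(-71834) = -190431934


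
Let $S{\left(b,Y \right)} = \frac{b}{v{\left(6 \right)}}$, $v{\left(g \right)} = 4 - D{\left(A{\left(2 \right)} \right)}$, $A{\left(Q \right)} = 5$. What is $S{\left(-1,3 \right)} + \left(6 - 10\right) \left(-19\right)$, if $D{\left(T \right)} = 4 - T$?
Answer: $\frac{379}{5} \approx 75.8$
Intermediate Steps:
$v{\left(g \right)} = 5$ ($v{\left(g \right)} = 4 - \left(4 - 5\right) = 4 - -1 = 4 + 1 = 5$)
$S{\left(b,Y \right)} = \frac{b}{5}$
$S{\left(-1,3 \right)} + \left(6 - 10\right) \left(-19\right) = \frac{1}{5} \left(-1\right) + \left(6 - 10\right) \left(-19\right) = - \frac{1}{5} - -76 = - \frac{1}{5} + 76 = \frac{379}{5}$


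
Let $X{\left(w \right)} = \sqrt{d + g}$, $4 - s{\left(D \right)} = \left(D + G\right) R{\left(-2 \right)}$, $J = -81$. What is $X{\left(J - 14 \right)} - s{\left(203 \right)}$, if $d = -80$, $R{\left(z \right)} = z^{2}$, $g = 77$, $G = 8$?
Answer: $840 + i \sqrt{3} \approx 840.0 + 1.732 i$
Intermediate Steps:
$s{\left(D \right)} = -28 - 4 D$ ($s{\left(D \right)} = 4 - \left(D + 8\right) \left(-2\right)^{2} = 4 - \left(8 + D\right) 4 = 4 - \left(32 + 4 D\right) = -28 - 4 D$)
$X{\left(w \right)} = i \sqrt{3}$ ($X{\left(w \right)} = \sqrt{-80 + 77} = \sqrt{-3} = i \sqrt{3}$)
$X{\left(J - 14 \right)} - s{\left(203 \right)} = i \sqrt{3} - \left(-28 - 812\right) = i \sqrt{3} - -840 = i \sqrt{3} + 840 = 840 + i \sqrt{3}$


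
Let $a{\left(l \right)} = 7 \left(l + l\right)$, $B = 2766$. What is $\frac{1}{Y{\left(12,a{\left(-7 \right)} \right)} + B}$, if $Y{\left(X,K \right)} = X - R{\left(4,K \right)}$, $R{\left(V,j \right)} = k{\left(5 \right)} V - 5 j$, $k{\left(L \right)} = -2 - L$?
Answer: $\frac{1}{2316} \approx 0.00043178$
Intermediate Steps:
$a{\left(l \right)} = 14 l$ ($a{\left(l \right)} = 7 \cdot 2 l = 14 l$)
$R{\left(V,j \right)} = - 7 V - 5 j$ ($R{\left(V,j \right)} = \left(-2 - 5\right) V - 5 j = - 7 V - 5 j$)
$Y{\left(X,K \right)} = 28 + X + 5 K$ ($Y{\left(X,K \right)} = X - \left(\left(-7\right) 4 - 5 K\right) = X - \left(-28 - 5 K\right) = X + \left(28 + 5 K\right) = 28 + X + 5 K$)
$\frac{1}{Y{\left(12,a{\left(-7 \right)} \right)} + B} = \frac{1}{\left(28 + 12 + 5 \cdot 14 \left(-7\right)\right) + 2766} = \frac{1}{\left(28 + 12 + 5 \left(-98\right)\right) + 2766} = \frac{1}{\left(28 + 12 - 490\right) + 2766} = \frac{1}{-450 + 2766} = \frac{1}{2316}$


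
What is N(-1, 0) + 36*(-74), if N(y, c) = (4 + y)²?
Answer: -2655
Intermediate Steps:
N(-1, 0) + 36*(-74) = (4 - 1)² + 36*(-74) = 3² - 2664 = 9 - 2664 = -2655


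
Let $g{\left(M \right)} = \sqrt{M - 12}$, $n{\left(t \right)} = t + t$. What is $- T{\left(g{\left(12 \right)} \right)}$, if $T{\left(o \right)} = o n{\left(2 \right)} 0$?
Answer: $0$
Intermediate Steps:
$n{\left(t \right)} = 2 t$
$g{\left(M \right)} = \sqrt{-12 + M}$
$T{\left(o \right)} = 0$ ($T{\left(o \right)} = o 2 \cdot 2 \cdot 0 = o 4 \cdot 0 = 4 o 0 = 0$)
$- T{\left(g{\left(12 \right)} \right)} = \left(-1\right) 0 = 0$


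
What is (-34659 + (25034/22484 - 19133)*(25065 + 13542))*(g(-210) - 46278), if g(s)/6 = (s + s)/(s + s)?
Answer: 192121552792243296/5621 ≈ 3.4179e+13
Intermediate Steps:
g(s) = 6 (g(s) = 6*((s + s)/(s + s)) = 6*((2*s)/((2*s))) = 6*((2*s)*(1/(2*s))) = 6*1 = 6)
(-34659 + (25034/22484 - 19133)*(25065 + 13542))*(g(-210) - 46278) = (-34659 + (25034/22484 - 19133)*(25065 + 13542))*(6 - 46278) = (-34659 + (25034*(1/22484) - 19133)*38607)*(-46272) = (-34659 + (12517/11242 - 19133)*38607)*(-46272) = (-34659 - 215080669/11242*38607)*(-46272) = (-34659 - 8303619388083/11242)*(-46272) = -8304009024561/11242*(-46272) = 192121552792243296/5621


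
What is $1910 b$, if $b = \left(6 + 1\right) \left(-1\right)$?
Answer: $-13370$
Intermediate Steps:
$b = -7$ ($b = 7 \left(-1\right) = -7$)
$1910 b = 1910 \left(-7\right) = -13370$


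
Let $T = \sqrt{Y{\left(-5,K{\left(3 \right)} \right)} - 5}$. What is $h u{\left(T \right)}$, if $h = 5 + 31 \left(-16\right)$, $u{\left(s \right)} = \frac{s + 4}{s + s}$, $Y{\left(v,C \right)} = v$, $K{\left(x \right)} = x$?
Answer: $- \frac{491}{2} + \frac{491 i \sqrt{10}}{5} \approx -245.5 + 310.54 i$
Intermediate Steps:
$T = i \sqrt{10}$ ($T = \sqrt{-5 - 5} = \sqrt{-10} = i \sqrt{10} \approx 3.1623 i$)
$u{\left(s \right)} = \frac{4 + s}{2 s}$
$h = -491$ ($h = 5 - 496 = -491$)
$h u{\left(T \right)} = - 491 \frac{4 + i \sqrt{10}}{2 i \sqrt{10}} = - 491 \frac{- \frac{i \sqrt{10}}{10} \left(4 + i \sqrt{10}\right)}{2} = - 491 \left(- \frac{i \sqrt{10} \left(4 + i \sqrt{10}\right)}{20}\right) = \frac{491 i \sqrt{10} \left(4 + i \sqrt{10}\right)}{20}$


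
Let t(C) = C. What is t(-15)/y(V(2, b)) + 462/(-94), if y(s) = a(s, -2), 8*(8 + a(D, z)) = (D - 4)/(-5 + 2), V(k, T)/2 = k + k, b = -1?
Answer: -7089/2303 ≈ -3.0782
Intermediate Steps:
V(k, T) = 4*k (V(k, T) = 2*(k + k) = 2*(2*k) = 4*k)
a(D, z) = -47/6 - D/24 (a(D, z) = -8 + ((D - 4)/(-5 + 2))/8 = -8 + ((-4 + D)/(-3))/8 = -8 + ((-4 + D)*(-1/3))/8 = -8 + (4/3 - D/3)/8 = -8 + (1/6 - D/24) = -47/6 - D/24)
y(s) = -47/6 - s/24
t(-15)/y(V(2, b)) + 462/(-94) = -15/(-47/6 - 2/6) + 462/(-94) = -15/(-47/6 - 1/24*8) + 462*(-1/94) = -15/(-47/6 - 1/3) - 231/47 = -15/(-49/6) - 231/47 = -15*(-6/49) - 231/47 = 90/49 - 231/47 = -7089/2303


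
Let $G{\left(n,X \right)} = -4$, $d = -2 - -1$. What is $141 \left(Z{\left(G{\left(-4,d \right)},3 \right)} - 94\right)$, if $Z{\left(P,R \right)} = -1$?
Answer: $-13395$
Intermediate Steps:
$d = -1$ ($d = -2 + 1 = -1$)
$141 \left(Z{\left(G{\left(-4,d \right)},3 \right)} - 94\right) = 141 \left(-1 - 94\right) = 141 \left(-95\right) = -13395$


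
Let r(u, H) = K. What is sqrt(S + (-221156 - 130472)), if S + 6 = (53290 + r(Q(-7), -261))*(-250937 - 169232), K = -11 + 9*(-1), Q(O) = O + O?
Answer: 6*I*sqrt(621743174) ≈ 1.4961e+5*I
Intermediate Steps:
Q(O) = 2*O
K = -20 (K = -11 - 9 = -20)
r(u, H) = -20
S = -22382402636 (S = -6 + (53290 - 20)*(-250937 - 169232) = -6 + 53270*(-420169) = -6 - 22382402630 = -22382402636)
sqrt(S + (-221156 - 130472)) = sqrt(-22382402636 + (-221156 - 130472)) = sqrt(-22382402636 - 351628) = sqrt(-22382754264) = 6*I*sqrt(621743174)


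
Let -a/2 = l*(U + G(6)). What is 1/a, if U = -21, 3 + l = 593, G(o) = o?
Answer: 1/17700 ≈ 5.6497e-5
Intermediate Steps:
l = 590 (l = -3 + 593 = 590)
a = 17700 (a = -1180*(-21 + 6) = -1180*(-15) = -2*(-8850) = 17700)
1/a = 1/17700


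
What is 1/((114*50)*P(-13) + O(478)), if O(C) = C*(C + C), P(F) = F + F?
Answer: 1/308768 ≈ 3.2387e-6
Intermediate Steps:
P(F) = 2*F
O(C) = 2*C**2 (O(C) = C*(2*C) = 2*C**2)
1/((114*50)*P(-13) + O(478)) = 1/((114*50)*(2*(-13)) + 2*478**2) = 1/(5700*(-26) + 2*228484) = 1/(-148200 + 456968) = 1/308768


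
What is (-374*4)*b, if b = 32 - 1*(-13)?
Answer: -67320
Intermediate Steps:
b = 45 (b = 32 + 13 = 45)
(-374*4)*b = -374*4*45 = -1496*45 = -67320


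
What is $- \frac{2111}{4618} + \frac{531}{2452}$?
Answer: $- \frac{1362007}{5661668} \approx -0.24057$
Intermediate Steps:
$- \frac{2111}{4618} + \frac{531}{2452} = - \frac{1362007}{5661668}$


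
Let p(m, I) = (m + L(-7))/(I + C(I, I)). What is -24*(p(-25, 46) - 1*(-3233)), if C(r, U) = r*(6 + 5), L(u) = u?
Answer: -1784584/23 ≈ -77591.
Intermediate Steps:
C(r, U) = 11*r (C(r, U) = r*11 = 11*r)
p(m, I) = (-7 + m)/(12*I) (p(m, I) = (m - 7)/(I + 11*I) = (-7 + m)/((12*I)) = (-7 + m)*(1/(12*I)) = (-7 + m)/(12*I))
-24*(p(-25, 46) - 1*(-3233)) = -24*((1/12)*(-7 - 25)/46 - 1*(-3233)) = -24*((1/12)*(1/46)*(-32) + 3233) = -24*(-4/69 + 3233) = -24*223073/69 = -1784584/23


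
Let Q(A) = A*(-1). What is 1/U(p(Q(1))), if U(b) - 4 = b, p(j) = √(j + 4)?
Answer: 4/13 - √3/13 ≈ 0.17446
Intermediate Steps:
Q(A) = -A
p(j) = √(4 + j)
U(b) = 4 + b
1/U(p(Q(1))) = 1/(4 + √(4 - 1*1)) = 1/(4 + √(4 - 1)) = 1/(4 + √3)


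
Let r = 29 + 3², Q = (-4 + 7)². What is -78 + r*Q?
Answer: 264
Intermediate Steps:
Q = 9 (Q = 3² = 9)
r = 38 (r = 29 + 9 = 38)
-78 + r*Q = -78 + 38*9 = -78 + 342 = 264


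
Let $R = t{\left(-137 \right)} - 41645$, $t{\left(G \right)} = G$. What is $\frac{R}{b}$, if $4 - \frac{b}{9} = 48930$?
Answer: $\frac{20891}{220167} \approx 0.094887$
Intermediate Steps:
$b = -440334$ ($b = 36 - 440370 = -440334$)
$R = -41782$ ($R = -137 - 41645 = -41782$)
$\frac{R}{b} = - \frac{41782}{-440334} = \left(-41782\right) \left(- \frac{1}{440334}\right) = \frac{20891}{220167}$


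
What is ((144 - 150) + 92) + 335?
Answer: 421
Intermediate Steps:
((144 - 150) + 92) + 335 = (-6 + 92) + 335 = 86 + 335 = 421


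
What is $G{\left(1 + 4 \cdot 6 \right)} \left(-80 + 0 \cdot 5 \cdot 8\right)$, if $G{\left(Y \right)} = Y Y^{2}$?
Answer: $-1250000$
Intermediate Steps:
$G{\left(Y \right)} = Y^{3}$
$G{\left(1 + 4 \cdot 6 \right)} \left(-80 + 0 \cdot 5 \cdot 8\right) = \left(1 + 4 \cdot 6\right)^{3} \left(-80 + 0 \cdot 5 \cdot 8\right) = \left(1 + 24\right)^{3} \left(-80 + 0 \cdot 8\right) = 25^{3} \left(-80 + 0\right) = 15625 \left(-80\right) = -1250000$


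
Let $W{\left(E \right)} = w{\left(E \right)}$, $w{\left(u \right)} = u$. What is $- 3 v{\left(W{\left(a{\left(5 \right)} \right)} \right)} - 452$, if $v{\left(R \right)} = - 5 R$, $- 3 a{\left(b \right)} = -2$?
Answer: $-442$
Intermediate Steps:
$a{\left(b \right)} = \frac{2}{3}$ ($a{\left(b \right)} = \left(- \frac{1}{3}\right) \left(-2\right) = \frac{2}{3}$)
$W{\left(E \right)} = E$
$- 3 v{\left(W{\left(a{\left(5 \right)} \right)} \right)} - 452 = - 3 \left(\left(-5\right) \frac{2}{3}\right) - 452 = \left(-3\right) \left(- \frac{10}{3}\right) - 452 = 10 - 452 = -442$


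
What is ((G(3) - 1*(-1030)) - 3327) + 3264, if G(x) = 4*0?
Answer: 967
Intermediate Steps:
G(x) = 0
((G(3) - 1*(-1030)) - 3327) + 3264 = ((0 - 1*(-1030)) - 3327) + 3264 = ((0 + 1030) - 3327) + 3264 = (1030 - 3327) + 3264 = -2297 + 3264 = 967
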